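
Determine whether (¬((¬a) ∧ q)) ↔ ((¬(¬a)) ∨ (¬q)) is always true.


Build the truth table over {a, q}:
a | q | φ
---------
F | F | T
T | F | T
F | T | T
T | T | T
Every row evaluates to true.

Yes, it is a tautology.


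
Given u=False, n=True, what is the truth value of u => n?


Implication is false only when antecedent is true and consequent is false.
Substitute: u=False, n=True.
False => True evaluates to True.

True


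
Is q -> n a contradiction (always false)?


Truth table over {n, q}:
n | q | φ
---------
F | F | T
T | F | T
F | T | F
T | T | T
Satisfying assignment at row 1: n=F, q=F gives T.

No, it is not a contradiction.


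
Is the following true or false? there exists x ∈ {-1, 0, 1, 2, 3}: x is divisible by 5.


Evaluate the predicate on each element: -1:F, 0:T, 1:F, 2:F, 3:F.
Witness x = 0 satisfies the predicate.

T


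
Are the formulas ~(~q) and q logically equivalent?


Compare truth tables:
q | φ | ψ
---------
False | False | False
True | True | True
The columns φ and ψ agree on every row.

Yes, they are logically equivalent.


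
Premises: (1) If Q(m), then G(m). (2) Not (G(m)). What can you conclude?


Modus tollens: from (P → Q) and ¬Q, infer ¬P.
Q = 'G(m)' is denied; since P → Q, P must also fail.

Not (Q(m)).


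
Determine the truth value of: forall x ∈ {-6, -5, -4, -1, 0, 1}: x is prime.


Evaluate the predicate on each element: -6:False, -5:False, -4:False, -1:False, 0:False, 1:False.
Counterexample x = -6 fails the predicate.

False


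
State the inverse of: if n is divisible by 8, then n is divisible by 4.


The inverse of (P → Q) is (¬P → ¬Q). It is equivalent to the converse, not to the original.
Here P = 'n is divisible by 8' and Q = 'n is divisible by 4'.

If not (n is divisible by 8), then not (n is divisible by 4).


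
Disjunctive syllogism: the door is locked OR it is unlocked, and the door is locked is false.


Disjunctive syllogism: from (P ∨ Q) and ¬P, infer Q.
One disjunct, 'the door is locked', is ruled out; the other must hold.

it is unlocked


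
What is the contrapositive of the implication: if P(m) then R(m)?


The contrapositive of (P → Q) is (¬Q → ¬P); it is logically equivalent to the original.
Here P = 'P(m)' and Q = 'R(m)'.

If not (R(m)), then not (P(m)).


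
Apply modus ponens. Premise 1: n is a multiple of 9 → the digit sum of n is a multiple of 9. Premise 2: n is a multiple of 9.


Modus ponens: from (P → Q) and P, infer Q.
P = 'n is a multiple of 9' is asserted, and P → Q holds, so Q follows.

the digit sum of n is a multiple of 9.


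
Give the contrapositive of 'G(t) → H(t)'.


The contrapositive of (P → Q) is (¬Q → ¬P); it is logically equivalent to the original.
Here P = 'G(t)' and Q = 'H(t)'.

If not (H(t)), then not (G(t)).


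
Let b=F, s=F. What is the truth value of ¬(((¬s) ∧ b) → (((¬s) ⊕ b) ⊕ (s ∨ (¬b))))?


Substitute b=F, s=F:
¬s = T
(¬s) ∧ b = T ∧ F = F
¬s = T
(¬s) ⊕ b = T ⊕ F = T
¬b = T
s ∨ (¬b) = F ∨ T = T
((¬s) ⊕ b) ⊕ (s ∨ (¬b)) = T ⊕ T = F
((¬s) ∧ b) → (((¬s) ⊕ b) ⊕ (s ∨ (¬b))) = F → F = T
¬(((¬s) ∧ b) → (((¬s) ⊕ b) ⊕ (s ∨ (¬b)))) = F

F


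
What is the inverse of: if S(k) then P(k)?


The inverse of (P → Q) is (¬P → ¬Q). It is equivalent to the converse, not to the original.
Here P = 'S(k)' and Q = 'P(k)'.

If not (S(k)), then not (P(k)).


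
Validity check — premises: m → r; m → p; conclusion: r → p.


This is (no valid rule). There exist truth assignments where the premises are all true but the conclusion is false.

Invalid.


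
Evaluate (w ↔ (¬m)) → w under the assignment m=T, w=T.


Substitute m=T, w=T:
¬m = F
w ↔ (¬m) = T ↔ F = F
(w ↔ (¬m)) → w = F → T = T

T


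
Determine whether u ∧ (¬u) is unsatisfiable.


Truth table over {u}:
u | φ
-----
F | F
T | F
Every row is false.

Yes, it is a contradiction.


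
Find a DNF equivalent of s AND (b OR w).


Step 1: Distribute ∧ over ∨: s ∧ (b ∨ w) = (s ∧ b) ∨ (s ∧ w).

(s AND b) OR (s AND w)


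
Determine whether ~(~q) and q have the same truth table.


Compare truth tables:
q | φ | ψ
---------
False | False | False
True | True | True
The columns φ and ψ agree on every row.

Yes, they are logically equivalent.


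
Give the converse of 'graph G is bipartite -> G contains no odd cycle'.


The converse of (P → Q) is (Q → P). It is not in general equivalent to the original.
Here P = 'graph G is bipartite' and Q = 'G contains no odd cycle'.

If G contains no odd cycle, then graph G is bipartite.


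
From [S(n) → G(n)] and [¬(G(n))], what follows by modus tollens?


Modus tollens: from (P → Q) and ¬Q, infer ¬P.
Q = 'G(n)' is denied; since P → Q, P must also fail.

Not (S(n)).


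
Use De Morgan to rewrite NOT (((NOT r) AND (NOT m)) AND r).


De Morgan: the negation of a conjunction is the disjunction of the negations.
Distribute NOT across AND, flipping it to OR, and negate each literal.

(r OR m) OR (NOT r)


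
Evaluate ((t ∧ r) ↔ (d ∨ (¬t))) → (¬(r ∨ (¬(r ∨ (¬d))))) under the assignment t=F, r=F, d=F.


Substitute t=F, r=F, d=F:
t ∧ r = F ∧ F = F
¬t = T
d ∨ (¬t) = F ∨ T = T
(t ∧ r) ↔ (d ∨ (¬t)) = F ↔ T = F
¬d = T
r ∨ (¬d) = F ∨ T = T
¬(r ∨ (¬d)) = F
r ∨ (¬(r ∨ (¬d))) = F ∨ F = F
¬(r ∨ (¬(r ∨ (¬d)))) = T
((t ∧ r) ↔ (d ∨ (¬t))) → (¬(r ∨ (¬(r ∨ (¬d))))) = F → T = T

T


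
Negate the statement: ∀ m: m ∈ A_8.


¬(∀ x: φ) = ∃ x: ¬φ, and ¬(∃ x: φ) = ∀ x: ¬φ.
Apply to the universal statement.

∃ m: ¬(m ∈ A_8)


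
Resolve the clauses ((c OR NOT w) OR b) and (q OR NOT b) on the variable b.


The clauses contain complementary literals b and NOTb.
Resolution eliminates this pair and disjoins the remaining literals (merging duplicates).

((c OR NOT w) OR q)


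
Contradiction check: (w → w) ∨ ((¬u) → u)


Truth table over {u, w}:
u | w | φ
---------
F | F | T
T | F | T
F | T | T
T | T | T
Satisfying assignment at row 1: u=F, w=F gives T.

No, it is not a contradiction.


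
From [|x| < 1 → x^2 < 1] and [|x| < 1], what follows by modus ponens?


Modus ponens: from (P → Q) and P, infer Q.
P = '|x| < 1' is asserted, and P → Q holds, so Q follows.

x^2 < 1.


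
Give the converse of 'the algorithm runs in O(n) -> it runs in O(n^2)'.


The converse of (P → Q) is (Q → P). It is not in general equivalent to the original.
Here P = 'the algorithm runs in O(n)' and Q = 'it runs in O(n^2)'.

If it runs in O(n^2), then the algorithm runs in O(n).


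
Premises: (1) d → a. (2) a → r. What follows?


Hypothetical syllogism: from (P → Q) and (Q → R), infer (P → R).
Chain the two implications through the shared middle term 'a'.

d → r


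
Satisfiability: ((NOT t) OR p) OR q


Search for a satisfying assignment over {p, q, t}.
Try p=F, q=F, t=F: the formula evaluates to T.
A satisfying assignment exists.

Satisfiable.


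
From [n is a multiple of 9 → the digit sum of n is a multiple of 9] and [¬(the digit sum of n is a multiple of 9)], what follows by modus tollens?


Modus tollens: from (P → Q) and ¬Q, infer ¬P.
Q = 'the digit sum of n is a multiple of 9' is denied; since P → Q, P must also fail.

Not (n is a multiple of 9).


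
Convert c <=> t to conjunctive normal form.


Step 1: Rewrite c ↔ t as (c → t) ∧ (t → c).
Step 2: Rewrite each implication as a disjunction.

((~c) | t) & ((~t) | c)


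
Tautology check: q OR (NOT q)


Build the truth table over {q}:
q | φ
-----
F | T
T | T
Every row evaluates to true.

Yes, it is a tautology.


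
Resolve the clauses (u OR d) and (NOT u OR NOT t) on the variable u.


The clauses contain complementary literals u and NOTu.
Resolution eliminates this pair and disjoins the remaining literals (merging duplicates).

(d OR NOT t)


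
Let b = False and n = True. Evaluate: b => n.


Implication is false only when antecedent is true and consequent is false.
Substitute: b=False, n=True.
False => True evaluates to True.

True


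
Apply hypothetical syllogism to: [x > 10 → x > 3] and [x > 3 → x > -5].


Hypothetical syllogism: from (P → Q) and (Q → R), infer (P → R).
Chain the two implications through the shared middle term 'x > 3'.

x > 10 → x > -5


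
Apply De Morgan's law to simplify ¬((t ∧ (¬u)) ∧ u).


De Morgan: the negation of a conjunction is the disjunction of the negations.
Distribute ¬ across ∧, flipping it to ∨, and negate each literal.

((¬t) ∨ u) ∨ (¬u)


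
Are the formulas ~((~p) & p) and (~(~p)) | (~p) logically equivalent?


Compare truth tables:
p | φ | ψ
---------
False | True | True
True | True | True
The columns φ and ψ agree on every row.

Yes, they are logically equivalent.


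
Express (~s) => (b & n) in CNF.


Step 1: Rewrite (¬s) → (b ∧ n) as ¬(¬s) ∨ (b ∧ n).
Step 2: Distribute ∨ over ∧.
Step 3: Eliminate any double negations (¬¬X = X).

(s | b) & (s | n)


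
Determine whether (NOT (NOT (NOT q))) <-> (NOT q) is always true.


Build the truth table over {q}:
q | φ
-----
F | T
T | T
Every row evaluates to true.

Yes, it is a tautology.


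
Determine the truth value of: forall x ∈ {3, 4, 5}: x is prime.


Evaluate the predicate on each element: 3:True, 4:False, 5:True.
Counterexample x = 4 fails the predicate.

False


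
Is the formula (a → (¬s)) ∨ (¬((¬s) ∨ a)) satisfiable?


Search for a satisfying assignment over {a, s}.
Try a=F, s=F: the formula evaluates to T.
A satisfying assignment exists.

Satisfiable.


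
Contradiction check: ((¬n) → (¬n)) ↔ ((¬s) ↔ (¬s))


Truth table over {n, s}:
n | s | φ
---------
F | F | T
T | F | T
F | T | T
T | T | T
Satisfying assignment at row 1: n=F, s=F gives T.

No, it is not a contradiction.


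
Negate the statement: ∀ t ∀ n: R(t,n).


Negation flips each quantifier (∀↔∃) and negates the inner predicate.
¬(∀ t ∀ n: φ) = ∃ t ∃ n: ¬φ.

∃ t ∃ n: ¬(R(t,n))


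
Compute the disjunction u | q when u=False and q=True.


Disjunction is false only when both operands are false.
Substitute: u=False, q=True.
False | True evaluates to True.

True


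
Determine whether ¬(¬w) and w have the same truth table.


Compare truth tables:
w | φ | ψ
---------
F | F | F
T | T | T
The columns φ and ψ agree on every row.

Yes, they are logically equivalent.


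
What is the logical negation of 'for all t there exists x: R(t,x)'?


Negation flips each quantifier (∀↔∃) and negates the inner predicate.
¬(for all t there exists x: φ) = there exists t for all x: ¬φ.

there exists t for all x: NOT(R(t,x))


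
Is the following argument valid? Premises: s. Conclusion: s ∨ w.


This matches the form of disjunction introduction: the conclusion follows in every model of the premises.

Valid.


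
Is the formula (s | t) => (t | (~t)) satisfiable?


Search for a satisfying assignment over {s, t}.
Try s=False, t=False: the formula evaluates to True.
A satisfying assignment exists.

Satisfiable.


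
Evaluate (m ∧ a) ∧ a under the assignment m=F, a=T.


Substitute m=F, a=T:
m ∧ a = F ∧ T = F
(m ∧ a) ∧ a = F ∧ T = F

F


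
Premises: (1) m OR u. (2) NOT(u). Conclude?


Disjunctive syllogism: from (P ∨ Q) and ¬P, infer Q.
One disjunct, 'u', is ruled out; the other must hold.

m


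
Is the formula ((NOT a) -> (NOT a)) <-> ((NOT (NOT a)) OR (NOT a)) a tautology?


Build the truth table over {a}:
a | φ
-----
F | T
T | T
Every row evaluates to true.

Yes, it is a tautology.


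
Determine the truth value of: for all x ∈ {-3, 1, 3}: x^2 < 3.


Evaluate the predicate on each element: -3:F, 1:T, 3:F.
Counterexample x = -3 fails the predicate.

F


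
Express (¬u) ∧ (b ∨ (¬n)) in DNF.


Step 1: Distribute ∧ over ∨: (¬u) ∧ (b ∨ (¬n)) = ((¬u) ∧ b) ∨ ((¬u) ∧ (¬n)).

((¬u) ∧ b) ∨ ((¬u) ∧ (¬n))


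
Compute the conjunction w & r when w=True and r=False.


Conjunction is true only when both operands are true.
Substitute: w=True, r=False.
True & False evaluates to False.

False


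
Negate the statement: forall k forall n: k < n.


Negation flips each quantifier (∀↔∃) and negates the inner predicate.
¬(forall k forall n: φ) = exists k exists n: ¬φ.

exists k exists n: ~(k < n)


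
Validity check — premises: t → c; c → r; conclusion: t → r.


This matches the form of hypothetical syllogism: the conclusion follows in every model of the premises.

Valid.


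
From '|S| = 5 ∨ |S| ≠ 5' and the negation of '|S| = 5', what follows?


Disjunctive syllogism: from (P ∨ Q) and ¬P, infer Q.
One disjunct, '|S| = 5', is ruled out; the other must hold.

|S| ≠ 5


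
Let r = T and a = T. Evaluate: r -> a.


Implication is false only when antecedent is true and consequent is false.
Substitute: r=T, a=T.
T -> T evaluates to T.

T


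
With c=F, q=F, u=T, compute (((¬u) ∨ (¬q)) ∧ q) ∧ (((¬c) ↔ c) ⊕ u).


Substitute c=F, q=F, u=T:
¬u = F
¬q = T
(¬u) ∨ (¬q) = F ∨ T = T
((¬u) ∨ (¬q)) ∧ q = T ∧ F = F
¬c = T
(¬c) ↔ c = T ↔ F = F
((¬c) ↔ c) ⊕ u = F ⊕ T = T
(((¬u) ∨ (¬q)) ∧ q) ∧ (((¬c) ↔ c) ⊕ u) = F ∧ T = F

F


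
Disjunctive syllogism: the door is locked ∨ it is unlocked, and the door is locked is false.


Disjunctive syllogism: from (P ∨ Q) and ¬P, infer Q.
One disjunct, 'the door is locked', is ruled out; the other must hold.

it is unlocked


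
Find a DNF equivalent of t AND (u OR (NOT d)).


Step 1: Distribute ∧ over ∨: t ∧ (u ∨ (¬d)) = (t ∧ u) ∨ (t ∧ (¬d)).

(t AND u) OR (t AND (NOT d))


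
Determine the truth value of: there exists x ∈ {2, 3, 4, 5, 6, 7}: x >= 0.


Evaluate the predicate on each element: 2:T, 3:T, 4:T, 5:T, 6:T, 7:T.
Witness x = 2 satisfies the predicate.

T


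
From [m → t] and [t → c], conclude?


Hypothetical syllogism: from (P → Q) and (Q → R), infer (P → R).
Chain the two implications through the shared middle term 't'.

m → c


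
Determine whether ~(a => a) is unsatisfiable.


Truth table over {a}:
a | φ
-----
False | False
True | False
Every row is false.

Yes, it is a contradiction.


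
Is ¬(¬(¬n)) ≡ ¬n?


Compare truth tables:
n | φ | ψ
---------
F | T | T
T | F | F
The columns φ and ψ agree on every row.

Yes, they are logically equivalent.


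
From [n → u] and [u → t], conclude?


Hypothetical syllogism: from (P → Q) and (Q → R), infer (P → R).
Chain the two implications through the shared middle term 'u'.

n → t


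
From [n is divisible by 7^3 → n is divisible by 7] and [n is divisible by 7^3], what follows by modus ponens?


Modus ponens: from (P → Q) and P, infer Q.
P = 'n is divisible by 7^3' is asserted, and P → Q holds, so Q follows.

n is divisible by 7.


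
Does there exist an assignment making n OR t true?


Search for a satisfying assignment over {n, t}.
Try n=T, t=F: the formula evaluates to T.
A satisfying assignment exists.

Satisfiable.


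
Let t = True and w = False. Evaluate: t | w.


Disjunction is false only when both operands are false.
Substitute: t=True, w=False.
True | False evaluates to True.

True


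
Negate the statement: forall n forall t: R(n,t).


Negation flips each quantifier (∀↔∃) and negates the inner predicate.
¬(forall n forall t: φ) = exists n exists t: ¬φ.

exists n exists t: ~(R(n,t))


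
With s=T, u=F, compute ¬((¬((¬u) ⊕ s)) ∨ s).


Substitute s=T, u=F:
¬u = T
(¬u) ⊕ s = T ⊕ T = F
¬((¬u) ⊕ s) = T
(¬((¬u) ⊕ s)) ∨ s = T ∨ T = T
¬((¬((¬u) ⊕ s)) ∨ s) = F

F


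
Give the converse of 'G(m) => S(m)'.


The converse of (P → Q) is (Q → P). It is not in general equivalent to the original.
Here P = 'G(m)' and Q = 'S(m)'.

If S(m), then G(m).


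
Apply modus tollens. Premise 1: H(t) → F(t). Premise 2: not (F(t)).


Modus tollens: from (P → Q) and ¬Q, infer ¬P.
Q = 'F(t)' is denied; since P → Q, P must also fail.

Not (H(t)).


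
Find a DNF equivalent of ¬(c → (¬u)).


Step 1: Rewrite implication then negate: ¬(¬c ∨ (¬u)) = c ∧ ¬(¬u).
Step 2: Eliminate any double negations (¬¬X = X).

c ∧ u


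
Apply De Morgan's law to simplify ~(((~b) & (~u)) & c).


De Morgan: the negation of a conjunction is the disjunction of the negations.
Distribute ~ across &, flipping it to |, and negate each literal.

(b | u) | (~c)


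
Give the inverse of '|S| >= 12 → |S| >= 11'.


The inverse of (P → Q) is (¬P → ¬Q). It is equivalent to the converse, not to the original.
Here P = '|S| >= 12' and Q = '|S| >= 11'.

If not (|S| >= 12), then not (|S| >= 11).


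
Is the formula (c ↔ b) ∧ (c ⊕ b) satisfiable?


Check all 4 assignments over {b, c}:
b | c | φ
---------
F | F | F
T | F | F
F | T | F
T | T | F
No assignment makes the formula true.

Unsatisfiable.


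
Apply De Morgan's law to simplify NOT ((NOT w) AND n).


De Morgan: the negation of a conjunction is the disjunction of the negations.
Distribute NOT across AND, flipping it to OR, and negate each literal.

w OR (NOT n)


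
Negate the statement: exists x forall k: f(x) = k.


Negation flips each quantifier (∀↔∃) and negates the inner predicate.
¬(exists x forall k: φ) = forall x exists k: ¬φ.

forall x exists k: ~(f(x) = k)


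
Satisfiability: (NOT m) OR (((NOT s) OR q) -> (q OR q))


Search for a satisfying assignment over {m, q, s}.
Try m=F, q=F, s=F: the formula evaluates to T.
A satisfying assignment exists.

Satisfiable.


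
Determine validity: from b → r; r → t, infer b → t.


This matches the form of hypothetical syllogism: the conclusion follows in every model of the premises.

Valid.


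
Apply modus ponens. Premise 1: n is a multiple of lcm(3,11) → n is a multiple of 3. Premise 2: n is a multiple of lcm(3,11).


Modus ponens: from (P → Q) and P, infer Q.
P = 'n is a multiple of lcm(3,11)' is asserted, and P → Q holds, so Q follows.

n is a multiple of 3.


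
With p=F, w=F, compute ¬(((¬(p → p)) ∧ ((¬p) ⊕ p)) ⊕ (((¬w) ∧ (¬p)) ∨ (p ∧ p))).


Substitute p=F, w=F:
… (earlier sub-steps elided)
¬p = T
(¬p) ⊕ p = T ⊕ F = T
(¬(p → p)) ∧ ((¬p) ⊕ p) = F ∧ T = F
¬w = T
¬p = T
(¬w) ∧ (¬p) = T ∧ T = T
p ∧ p = F ∧ F = F
((¬w) ∧ (¬p)) ∨ (p ∧ p) = T ∨ F = T
((¬(p → p)) ∧ ((¬p) ⊕ p)) ⊕ (((¬w) ∧ (¬p)) ∨ (p ∧ p)) = F ⊕ T = T
¬(((¬(p → p)) ∧ ((¬p) ⊕ p)) ⊕ (((¬w) ∧ (¬p)) ∨ (p ∧ p))) = F

F


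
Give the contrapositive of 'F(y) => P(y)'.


The contrapositive of (P → Q) is (¬Q → ¬P); it is logically equivalent to the original.
Here P = 'F(y)' and Q = 'P(y)'.

If not (P(y)), then not (F(y)).


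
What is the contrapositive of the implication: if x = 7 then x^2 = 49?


The contrapositive of (P → Q) is (¬Q → ¬P); it is logically equivalent to the original.
Here P = 'x = 7' and Q = 'x^2 = 49'.

If not (x^2 = 49), then not (x = 7).


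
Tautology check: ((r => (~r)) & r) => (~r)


Build the truth table over {r}:
r | φ
-----
False | True
True | True
Every row evaluates to true.

Yes, it is a tautology.


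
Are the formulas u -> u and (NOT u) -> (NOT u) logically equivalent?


Compare truth tables:
u | φ | ψ
---------
F | T | T
T | T | T
The columns φ and ψ agree on every row.

Yes, they are logically equivalent.


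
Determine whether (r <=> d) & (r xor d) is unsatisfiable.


Truth table over {d, r}:
d | r | φ
---------
False | False | False
True | False | False
False | True | False
True | True | False
Every row is false.

Yes, it is a contradiction.


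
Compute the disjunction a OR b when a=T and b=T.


Disjunction is false only when both operands are false.
Substitute: a=T, b=T.
T OR T evaluates to T.

T


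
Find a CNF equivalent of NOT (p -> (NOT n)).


Step 1: Rewrite p → (¬n) as ¬p ∨ (¬n).
Step 2: Negate: ¬(¬p ∨ (¬n)) = p ∧ ¬(¬n) (De Morgan + double negation).
Step 3: Eliminate any double negations (¬¬X = X).

p AND n


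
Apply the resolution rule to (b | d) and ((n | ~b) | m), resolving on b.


The clauses contain complementary literals b and ~b.
Resolution eliminates this pair and disjoins the remaining literals (merging duplicates).

((d | m) | n)


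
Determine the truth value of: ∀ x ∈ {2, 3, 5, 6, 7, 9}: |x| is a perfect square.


Evaluate the predicate on each element: 2:F, 3:F, 5:F, 6:F, 7:F, 9:T.
Counterexample x = 2 fails the predicate.

F


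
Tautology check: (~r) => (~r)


Build the truth table over {r}:
r | φ
-----
False | True
True | True
Every row evaluates to true.

Yes, it is a tautology.


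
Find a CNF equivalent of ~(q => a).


Step 1: Rewrite q → a as ¬q ∨ a.
Step 2: Negate: ¬(¬q ∨ a) = q ∧ ¬a (De Morgan + double negation).

q & (~a)


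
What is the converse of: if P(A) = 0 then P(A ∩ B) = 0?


The converse of (P → Q) is (Q → P). It is not in general equivalent to the original.
Here P = 'P(A) = 0' and Q = 'P(A ∩ B) = 0'.

If P(A ∩ B) = 0, then P(A) = 0.


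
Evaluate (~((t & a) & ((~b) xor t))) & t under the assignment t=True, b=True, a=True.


Substitute t=True, b=True, a=True:
t & a = True & True = True
~b = False
(~b) xor t = False xor True = True
(t & a) & ((~b) xor t) = True & True = True
~((t & a) & ((~b) xor t)) = False
(~((t & a) & ((~b) xor t))) & t = False & True = False

False


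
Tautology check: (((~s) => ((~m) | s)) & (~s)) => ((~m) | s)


Build the truth table over {m, s}:
m | s | φ
---------
False | False | True
True | False | True
False | True | True
True | True | True
Every row evaluates to true.

Yes, it is a tautology.


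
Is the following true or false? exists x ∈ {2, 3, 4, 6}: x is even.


Evaluate the predicate on each element: 2:True, 3:False, 4:True, 6:True.
Witness x = 2 satisfies the predicate.

True


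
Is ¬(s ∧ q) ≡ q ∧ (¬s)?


Compare truth tables:
q | s | φ | ψ
-------------
F | F | T | F
T | F | T | T
F | T | T | F
T | T | F | F
They differ at row 1 (q=F, s=F): φ=T but ψ=F.

No, they are not logically equivalent.


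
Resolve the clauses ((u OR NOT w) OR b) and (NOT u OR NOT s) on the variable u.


The clauses contain complementary literals u and NOTu.
Resolution eliminates this pair and disjoins the remaining literals (merging duplicates).

((b OR NOT w) OR NOT s)


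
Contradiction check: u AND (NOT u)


Truth table over {u}:
u | φ
-----
F | F
T | F
Every row is false.

Yes, it is a contradiction.


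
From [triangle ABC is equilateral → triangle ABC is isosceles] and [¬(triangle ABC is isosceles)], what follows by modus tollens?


Modus tollens: from (P → Q) and ¬Q, infer ¬P.
Q = 'triangle ABC is isosceles' is denied; since P → Q, P must also fail.

Not (triangle ABC is equilateral).


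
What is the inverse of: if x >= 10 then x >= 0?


The inverse of (P → Q) is (¬P → ¬Q). It is equivalent to the converse, not to the original.
Here P = 'x >= 10' and Q = 'x >= 0'.

If not (x >= 10), then not (x >= 0).


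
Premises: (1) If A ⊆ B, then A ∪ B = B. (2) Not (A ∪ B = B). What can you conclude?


Modus tollens: from (P → Q) and ¬Q, infer ¬P.
Q = 'A ∪ B = B' is denied; since P → Q, P must also fail.

Not (A ⊆ B).


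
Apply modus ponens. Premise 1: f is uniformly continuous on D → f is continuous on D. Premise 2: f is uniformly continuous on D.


Modus ponens: from (P → Q) and P, infer Q.
P = 'f is uniformly continuous on D' is asserted, and P → Q holds, so Q follows.

f is continuous on D.


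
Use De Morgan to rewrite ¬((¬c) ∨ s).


De Morgan: the negation of a disjunction is the conjunction of the negations.
Distribute ¬ across ∨, flipping it to ∧, and negate each literal.

c ∧ (¬s)


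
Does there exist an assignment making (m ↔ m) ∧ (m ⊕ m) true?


Check all 2 assignments over {m}:
m | φ
-----
F | F
T | F
No assignment makes the formula true.

Unsatisfiable.


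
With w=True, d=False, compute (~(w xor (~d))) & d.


Substitute w=True, d=False:
~d = True
w xor (~d) = True xor True = False
~(w xor (~d)) = True
(~(w xor (~d))) & d = True & False = False

False


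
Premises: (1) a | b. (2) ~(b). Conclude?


Disjunctive syllogism: from (P ∨ Q) and ¬P, infer Q.
One disjunct, 'b', is ruled out; the other must hold.

a


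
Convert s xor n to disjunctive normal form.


Step 1: s ⊕ n is true exactly when they disagree: (s ∧ ¬n) ∨ (¬s ∧ n).

(s & (~n)) | ((~s) & n)


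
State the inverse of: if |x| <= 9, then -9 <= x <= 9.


The inverse of (P → Q) is (¬P → ¬Q). It is equivalent to the converse, not to the original.
Here P = '|x| <= 9' and Q = '-9 <= x <= 9'.

If not (|x| <= 9), then not (-9 <= x <= 9).


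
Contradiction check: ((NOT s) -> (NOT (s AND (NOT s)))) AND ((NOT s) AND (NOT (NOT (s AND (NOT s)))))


Truth table over {s}:
s | φ
-----
F | F
T | F
Every row is false.

Yes, it is a contradiction.


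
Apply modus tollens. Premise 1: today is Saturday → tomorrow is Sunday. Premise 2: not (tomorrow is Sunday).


Modus tollens: from (P → Q) and ¬Q, infer ¬P.
Q = 'tomorrow is Sunday' is denied; since P → Q, P must also fail.

Not (today is Saturday).


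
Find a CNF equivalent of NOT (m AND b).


Step 1: Apply De Morgan: ¬(m ∧ b) = ¬m ∨ ¬b.

(NOT m) OR (NOT b)


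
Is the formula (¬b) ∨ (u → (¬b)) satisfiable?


Search for a satisfying assignment over {b, u}.
Try b=F, u=F: the formula evaluates to T.
A satisfying assignment exists.

Satisfiable.


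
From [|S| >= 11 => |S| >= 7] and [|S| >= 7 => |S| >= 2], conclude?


Hypothetical syllogism: from (P → Q) and (Q → R), infer (P → R).
Chain the two implications through the shared middle term '|S| >= 7'.

|S| >= 11 => |S| >= 2


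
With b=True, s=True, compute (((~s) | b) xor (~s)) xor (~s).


Substitute b=True, s=True:
~s = False
(~s) | b = False | True = True
~s = False
((~s) | b) xor (~s) = True xor False = True
~s = False
(((~s) | b) xor (~s)) xor (~s) = True xor False = True

True


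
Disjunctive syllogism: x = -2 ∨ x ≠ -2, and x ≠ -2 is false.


Disjunctive syllogism: from (P ∨ Q) and ¬P, infer Q.
One disjunct, 'x ≠ -2', is ruled out; the other must hold.

x = -2


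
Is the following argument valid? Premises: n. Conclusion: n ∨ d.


This matches the form of disjunction introduction: the conclusion follows in every model of the premises.

Valid.


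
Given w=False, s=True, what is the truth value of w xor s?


Exclusive or is true when exactly one operand is true.
Substitute: w=False, s=True.
False xor True evaluates to True.

True


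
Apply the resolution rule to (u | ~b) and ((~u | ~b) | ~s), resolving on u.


The clauses contain complementary literals u and ~u.
Resolution eliminates this pair and disjoins the remaining literals (merging duplicates).

(~b | ~s)


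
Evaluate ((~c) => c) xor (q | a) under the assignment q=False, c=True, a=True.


Substitute q=False, c=True, a=True:
~c = False
(~c) => c = False => True = True
q | a = False | True = True
((~c) => c) xor (q | a) = True xor True = False

False


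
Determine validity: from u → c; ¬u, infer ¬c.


This is denying the antecedent (fallacy). There exist truth assignments where the premises are all true but the conclusion is false.

Invalid.


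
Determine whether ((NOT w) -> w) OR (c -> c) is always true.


Build the truth table over {c, w}:
c | w | φ
---------
F | F | T
T | F | T
F | T | T
T | T | T
Every row evaluates to true.

Yes, it is a tautology.


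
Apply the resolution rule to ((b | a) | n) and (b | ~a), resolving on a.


The clauses contain complementary literals a and ~a.
Resolution eliminates this pair and disjoins the remaining literals (merging duplicates).

(b | n)


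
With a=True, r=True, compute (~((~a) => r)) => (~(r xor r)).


Substitute a=True, r=True:
~a = False
(~a) => r = False => True = True
~((~a) => r) = False
r xor r = True xor True = False
~(r xor r) = True
(~((~a) => r)) => (~(r xor r)) = False => True = True

True


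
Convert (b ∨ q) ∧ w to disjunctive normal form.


Step 1: Distribute ∧ over ∨: (b ∨ q) ∧ w = (b ∧ w) ∨ (q ∧ w).

(b ∧ w) ∨ (q ∧ w)


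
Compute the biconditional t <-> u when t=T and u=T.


Biconditional is true when both operands have the same truth value.
Substitute: t=T, u=T.
T <-> T evaluates to T.

T


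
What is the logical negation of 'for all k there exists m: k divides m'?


Negation flips each quantifier (∀↔∃) and negates the inner predicate.
¬(for all k there exists m: φ) = there exists k for all m: ¬φ.

there exists k for all m: NOT(k divides m)


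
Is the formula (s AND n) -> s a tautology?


Build the truth table over {n, s}:
n | s | φ
---------
F | F | T
T | F | T
F | T | T
T | T | T
Every row evaluates to true.

Yes, it is a tautology.


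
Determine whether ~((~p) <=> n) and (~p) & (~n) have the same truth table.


Compare truth tables:
n | p | φ | ψ
-------------
False | False | True | True
True | False | False | False
False | True | False | False
True | True | True | False
They differ at row 4 (n=True, p=True): φ=True but ψ=False.

No, they are not logically equivalent.


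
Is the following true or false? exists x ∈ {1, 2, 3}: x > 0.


Evaluate the predicate on each element: 1:True, 2:True, 3:True.
Witness x = 1 satisfies the predicate.

True


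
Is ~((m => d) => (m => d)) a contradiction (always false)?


Truth table over {d, m}:
d | m | φ
---------
False | False | False
True | False | False
False | True | False
True | True | False
Every row is false.

Yes, it is a contradiction.


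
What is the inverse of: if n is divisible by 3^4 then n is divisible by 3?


The inverse of (P → Q) is (¬P → ¬Q). It is equivalent to the converse, not to the original.
Here P = 'n is divisible by 3^4' and Q = 'n is divisible by 3'.

If not (n is divisible by 3^4), then not (n is divisible by 3).


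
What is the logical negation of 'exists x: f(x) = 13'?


¬(forall x: φ) = exists x: ¬φ, and ¬(exists x: φ) = forall x: ¬φ.
Apply to the existential statement.

forall x: ~(f(x) = 13)


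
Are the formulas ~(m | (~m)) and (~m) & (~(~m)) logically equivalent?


Compare truth tables:
m | φ | ψ
---------
False | False | False
True | False | False
The columns φ and ψ agree on every row.

Yes, they are logically equivalent.


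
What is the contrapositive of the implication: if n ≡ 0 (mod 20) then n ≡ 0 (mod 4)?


The contrapositive of (P → Q) is (¬Q → ¬P); it is logically equivalent to the original.
Here P = 'n ≡ 0 (mod 20)' and Q = 'n ≡ 0 (mod 4)'.

If not (n ≡ 0 (mod 4)), then not (n ≡ 0 (mod 20)).


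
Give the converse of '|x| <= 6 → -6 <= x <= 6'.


The converse of (P → Q) is (Q → P). It is not in general equivalent to the original.
Here P = '|x| <= 6' and Q = '-6 <= x <= 6'.

If -6 <= x <= 6, then |x| <= 6.


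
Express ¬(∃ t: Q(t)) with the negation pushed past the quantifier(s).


¬(∀ x: φ) = ∃ x: ¬φ, and ¬(∃ x: φ) = ∀ x: ¬φ.
Apply to the existential statement.

∀ t: ¬(Q(t))


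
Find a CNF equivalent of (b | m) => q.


Step 1: Rewrite as ¬(b ∨ m) ∨ q = (¬b ∧ ¬m) ∨ q.
Step 2: Distribute ∨ over ∧.

((~b) | q) & ((~m) | q)


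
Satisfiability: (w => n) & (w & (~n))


Check all 4 assignments over {n, w}:
n | w | φ
---------
False | False | False
True | False | False
False | True | False
True | True | False
No assignment makes the formula true.

Unsatisfiable.


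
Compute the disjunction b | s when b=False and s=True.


Disjunction is false only when both operands are false.
Substitute: b=False, s=True.
False | True evaluates to True.

True


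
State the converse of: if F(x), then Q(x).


The converse of (P → Q) is (Q → P). It is not in general equivalent to the original.
Here P = 'F(x)' and Q = 'Q(x)'.

If Q(x), then F(x).


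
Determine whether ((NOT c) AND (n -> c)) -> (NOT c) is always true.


Build the truth table over {c, n}:
c | n | φ
---------
F | F | T
T | F | T
F | T | T
T | T | T
Every row evaluates to true.

Yes, it is a tautology.


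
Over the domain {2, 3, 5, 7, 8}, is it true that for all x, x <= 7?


Evaluate the predicate on each element: 2:T, 3:T, 5:T, 7:T, 8:F.
Counterexample x = 8 fails the predicate.

F


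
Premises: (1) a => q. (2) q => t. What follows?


Hypothetical syllogism: from (P → Q) and (Q → R), infer (P → R).
Chain the two implications through the shared middle term 'q'.

a => t


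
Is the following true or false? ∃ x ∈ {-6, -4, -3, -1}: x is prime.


Evaluate the predicate on each element: -6:F, -4:F, -3:F, -1:F.
No element satisfies the predicate.

F


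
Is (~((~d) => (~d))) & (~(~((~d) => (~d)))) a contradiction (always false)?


Truth table over {d}:
d | φ
-----
False | False
True | False
Every row is false.

Yes, it is a contradiction.


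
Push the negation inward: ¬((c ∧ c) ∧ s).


De Morgan: the negation of a conjunction is the disjunction of the negations.
Distribute ¬ across ∧, flipping it to ∨, and negate each literal.

((¬c) ∨ (¬c)) ∨ (¬s)


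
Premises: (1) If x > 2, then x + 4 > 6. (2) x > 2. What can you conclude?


Modus ponens: from (P → Q) and P, infer Q.
P = 'x > 2' is asserted, and P → Q holds, so Q follows.

x + 4 > 6.


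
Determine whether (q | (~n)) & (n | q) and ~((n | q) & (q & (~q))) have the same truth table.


Compare truth tables:
n | q | φ | ψ
-------------
False | False | False | True
True | False | False | True
False | True | True | True
True | True | True | True
They differ at row 1 (n=False, q=False): φ=False but ψ=True.

No, they are not logically equivalent.


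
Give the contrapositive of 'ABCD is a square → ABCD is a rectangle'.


The contrapositive of (P → Q) is (¬Q → ¬P); it is logically equivalent to the original.
Here P = 'ABCD is a square' and Q = 'ABCD is a rectangle'.

If not (ABCD is a rectangle), then not (ABCD is a square).


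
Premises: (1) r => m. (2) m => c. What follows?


Hypothetical syllogism: from (P → Q) and (Q → R), infer (P → R).
Chain the two implications through the shared middle term 'm'.

r => c


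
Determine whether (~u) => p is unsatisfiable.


Truth table over {p, u}:
p | u | φ
---------
False | False | False
True | False | True
False | True | True
True | True | True
Satisfying assignment at row 2: p=True, u=False gives True.

No, it is not a contradiction.


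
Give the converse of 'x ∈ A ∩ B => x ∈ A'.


The converse of (P → Q) is (Q → P). It is not in general equivalent to the original.
Here P = 'x ∈ A ∩ B' and Q = 'x ∈ A'.

If x ∈ A, then x ∈ A ∩ B.


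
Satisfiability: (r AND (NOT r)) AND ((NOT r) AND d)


Check all 4 assignments over {d, r}:
d | r | φ
---------
F | F | F
T | F | F
F | T | F
T | T | F
No assignment makes the formula true.

Unsatisfiable.


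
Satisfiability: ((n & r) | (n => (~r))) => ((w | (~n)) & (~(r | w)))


Search for a satisfying assignment over {n, r, w}.
Try n=False, r=False, w=False: the formula evaluates to True.
A satisfying assignment exists.

Satisfiable.


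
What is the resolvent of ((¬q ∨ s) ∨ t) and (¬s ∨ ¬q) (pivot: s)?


The clauses contain complementary literals s and ¬s.
Resolution eliminates this pair and disjoins the remaining literals (merging duplicates).

(¬q ∨ t)


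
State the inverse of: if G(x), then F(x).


The inverse of (P → Q) is (¬P → ¬Q). It is equivalent to the converse, not to the original.
Here P = 'G(x)' and Q = 'F(x)'.

If not (G(x)), then not (F(x)).


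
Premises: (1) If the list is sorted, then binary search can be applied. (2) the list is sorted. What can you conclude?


Modus ponens: from (P → Q) and P, infer Q.
P = 'the list is sorted' is asserted, and P → Q holds, so Q follows.

binary search can be applied.


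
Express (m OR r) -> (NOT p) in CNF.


Step 1: Rewrite as ¬(m ∨ r) ∨ (¬p) = (¬m ∧ ¬r) ∨ (¬p).
Step 2: Distribute ∨ over ∧.

((NOT m) OR (NOT p)) AND ((NOT r) OR (NOT p))


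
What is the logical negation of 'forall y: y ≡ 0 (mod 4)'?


¬(forall x: φ) = exists x: ¬φ, and ¬(exists x: φ) = forall x: ¬φ.
Apply to the universal statement.

exists y: ~(y ≡ 0 (mod 4))


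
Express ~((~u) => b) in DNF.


Step 1: Rewrite implication then negate: ¬(¬(¬u) ∨ b) = (¬u) ∧ ¬b.

(~u) & (~b)


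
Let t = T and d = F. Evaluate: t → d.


Implication is false only when antecedent is true and consequent is false.
Substitute: t=T, d=F.
T → F evaluates to F.

F


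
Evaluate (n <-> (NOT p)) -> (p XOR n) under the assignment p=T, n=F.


Substitute p=T, n=F:
NOT p = F
n <-> (NOT p) = F <-> F = T
p XOR n = T XOR F = T
(n <-> (NOT p)) -> (p XOR n) = T -> T = T

T


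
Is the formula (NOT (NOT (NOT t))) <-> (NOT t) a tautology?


Build the truth table over {t}:
t | φ
-----
F | T
T | T
Every row evaluates to true.

Yes, it is a tautology.


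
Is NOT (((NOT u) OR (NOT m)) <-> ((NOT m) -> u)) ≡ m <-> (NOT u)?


Compare truth tables:
m | u | φ | ψ
-------------
F | F | T | F
T | F | F | T
F | T | F | T
T | T | T | F
They differ at row 1 (m=F, u=F): φ=T but ψ=F.

No, they are not logically equivalent.


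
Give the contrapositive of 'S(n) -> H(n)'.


The contrapositive of (P → Q) is (¬Q → ¬P); it is logically equivalent to the original.
Here P = 'S(n)' and Q = 'H(n)'.

If not (H(n)), then not (S(n)).


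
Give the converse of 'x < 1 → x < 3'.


The converse of (P → Q) is (Q → P). It is not in general equivalent to the original.
Here P = 'x < 1' and Q = 'x < 3'.

If x < 3, then x < 1.


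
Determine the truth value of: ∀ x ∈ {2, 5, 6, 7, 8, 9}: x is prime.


Evaluate the predicate on each element: 2:T, 5:T, 6:F, 7:T, 8:F, 9:F.
Counterexample x = 6 fails the predicate.

F


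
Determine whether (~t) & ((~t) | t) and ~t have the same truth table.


Compare truth tables:
t | φ | ψ
---------
False | True | True
True | False | False
The columns φ and ψ agree on every row.

Yes, they are logically equivalent.


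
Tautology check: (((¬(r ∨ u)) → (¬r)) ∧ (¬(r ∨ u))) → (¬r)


Build the truth table over {r, u}:
r | u | φ
---------
F | F | T
T | F | T
F | T | T
T | T | T
Every row evaluates to true.

Yes, it is a tautology.


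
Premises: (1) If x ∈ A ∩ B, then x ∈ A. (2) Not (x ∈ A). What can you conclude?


Modus tollens: from (P → Q) and ¬Q, infer ¬P.
Q = 'x ∈ A' is denied; since P → Q, P must also fail.

Not (x ∈ A ∩ B).


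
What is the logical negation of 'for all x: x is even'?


¬(for all x: φ) = there exists x: ¬φ, and ¬(there exists x: φ) = for all x: ¬φ.
Apply to the universal statement.

there exists x: NOT(x is even)


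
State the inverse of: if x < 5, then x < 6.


The inverse of (P → Q) is (¬P → ¬Q). It is equivalent to the converse, not to the original.
Here P = 'x < 5' and Q = 'x < 6'.

If not (x < 5), then not (x < 6).


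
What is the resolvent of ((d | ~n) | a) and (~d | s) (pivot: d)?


The clauses contain complementary literals d and ~d.
Resolution eliminates this pair and disjoins the remaining literals (merging duplicates).

((~n | a) | s)
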